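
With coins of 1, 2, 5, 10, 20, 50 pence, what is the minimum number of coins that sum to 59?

4

59 = 1×50 + 1×5 + 2×2
Total coins = 1 + 1 + 2 = 4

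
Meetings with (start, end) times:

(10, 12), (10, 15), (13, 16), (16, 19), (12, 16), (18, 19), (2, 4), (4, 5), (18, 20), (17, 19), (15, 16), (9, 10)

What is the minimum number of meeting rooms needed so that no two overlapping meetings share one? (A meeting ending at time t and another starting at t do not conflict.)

4

The answer is the maximum number of intervals overlapping at any instant.
Events (time:±→running): 2:+→1 4:-→0 4:+→1 5:-→0 9:+→1 10:-→0 10:+→1 10:+→2 12:-→1 12:+→2 13:+→3 15:-→2 15:+→3 16:-→2 16:-→1 16:-→0 16:+→1 17:+→2 18:+→3 18:+→4 … peak 4.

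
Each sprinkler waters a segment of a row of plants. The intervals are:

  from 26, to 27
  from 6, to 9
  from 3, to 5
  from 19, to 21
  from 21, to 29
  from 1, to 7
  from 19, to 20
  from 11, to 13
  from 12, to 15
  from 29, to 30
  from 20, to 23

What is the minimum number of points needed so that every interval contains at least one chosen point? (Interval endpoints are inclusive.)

6

Process intervals by earliest right end; each time one isn't hit yet, stab at its right endpoint.
Sorted: [3,5] [1,7] [6,9] [11,13] [12,15] [19,20] [19,21] [20,23] [26,27] [21,29] [29,30]
{[3,5],[1,7]} hit by 5; {[6,9]} hit by 9; {[11,13],[12,15]} hit by 13; {[19,20],[19,21],[20,23]} hit by 20; {[26,27],[21,29]} hit by 27; {[29,30]} hit by 30.
Points: 5, 9, 13, 20, 27, 30 (6 total).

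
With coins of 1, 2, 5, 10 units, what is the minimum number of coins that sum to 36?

36 − 3×10→6 − 1×5→1 − 1×1→0
Total coins = 3 + 1 + 1 = 5

5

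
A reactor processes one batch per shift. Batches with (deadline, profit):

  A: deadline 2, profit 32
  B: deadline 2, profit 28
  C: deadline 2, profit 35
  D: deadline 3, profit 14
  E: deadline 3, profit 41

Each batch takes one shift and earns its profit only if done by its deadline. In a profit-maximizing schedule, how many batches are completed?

3

Profit order: E=41 C=35 A=32 B=28 D=14
Assign: E→slot 3, C→slot 2, A→slot 1, B skipped, D skipped.
Slots: [1:A] [2:C] [3:E]
3 of 5 scheduled.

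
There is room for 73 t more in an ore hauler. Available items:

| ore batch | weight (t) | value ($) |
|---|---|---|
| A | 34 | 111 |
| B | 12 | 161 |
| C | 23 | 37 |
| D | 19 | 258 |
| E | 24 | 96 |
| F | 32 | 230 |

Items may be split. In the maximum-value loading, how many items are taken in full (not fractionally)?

Ratios (sorted): D 13.58, B 13.42, F 7.19, E 4.00, A 3.26, C 1.61
take D (19 @ 258); take B (12 @ 161); take F (32 @ 230); take 10/24 of E → 40.00. Capacity used 73/73.
3 item(s) taken whole; one partial (take 10/24 of E).

3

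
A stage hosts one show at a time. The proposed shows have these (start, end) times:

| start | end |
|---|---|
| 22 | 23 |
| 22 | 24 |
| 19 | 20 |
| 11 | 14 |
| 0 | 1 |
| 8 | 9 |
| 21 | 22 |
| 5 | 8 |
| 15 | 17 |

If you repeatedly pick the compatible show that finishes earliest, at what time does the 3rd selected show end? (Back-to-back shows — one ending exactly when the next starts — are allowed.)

9

By end time: (0,1), (5,8), (8,9), (11,14), (15,17), (19,20), (21,22), (22,23), (22,24).
Pick (0,1); next start ≥ 1 → (5,8); next start ≥ 8 → (8,9); next start ≥ 9 → (11,14); next start ≥ 14 → (15,17); next start ≥ 17 → (19,20); next start ≥ 20 → (21,22); next start ≥ 22 → (22,23).
Selected: (0,1) (5,8) (8,9) (11,14) (15,17) (19,20) (21,22) (22,23)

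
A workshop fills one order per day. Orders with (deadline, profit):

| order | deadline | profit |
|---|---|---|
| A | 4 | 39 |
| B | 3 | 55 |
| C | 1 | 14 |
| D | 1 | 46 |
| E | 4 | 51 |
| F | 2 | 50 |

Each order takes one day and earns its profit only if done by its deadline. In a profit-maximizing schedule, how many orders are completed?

Take jobs in profit order; each goes to the latest open slot no later than its deadline.
By profit: B(d3,55), E(d4,51), F(d2,50), D(d1,46), A(d4,39), C(d1,14)
B→slot 3; E→slot 4; F→slot 2; D→slot 1; A skipped; C skipped.
4 of 6 scheduled.

4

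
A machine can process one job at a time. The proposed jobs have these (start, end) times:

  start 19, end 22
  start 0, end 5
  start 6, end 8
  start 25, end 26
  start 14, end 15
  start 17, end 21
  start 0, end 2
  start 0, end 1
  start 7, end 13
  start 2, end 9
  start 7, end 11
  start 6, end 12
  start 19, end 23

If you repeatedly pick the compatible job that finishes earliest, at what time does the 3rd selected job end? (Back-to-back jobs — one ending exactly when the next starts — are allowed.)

Order by finish time; keep every interval that doesn't clash with the previous kept one.
Sorted by end: (0,1)  (0,2)  (0,5)  (6,8)  (2,9)  (7,11)  (6,12)  (7,13)  (14,15)  (17,21)  (19,22)  (19,23)  (25,26)
take (0,1); take (6,8); skip (7,11); skip (6,12); take (14,15); take (17,21); skip (19,22); skip (19,23); take (25,26).
Selected: (0,1) (6,8) (14,15) (17,21) (25,26)

15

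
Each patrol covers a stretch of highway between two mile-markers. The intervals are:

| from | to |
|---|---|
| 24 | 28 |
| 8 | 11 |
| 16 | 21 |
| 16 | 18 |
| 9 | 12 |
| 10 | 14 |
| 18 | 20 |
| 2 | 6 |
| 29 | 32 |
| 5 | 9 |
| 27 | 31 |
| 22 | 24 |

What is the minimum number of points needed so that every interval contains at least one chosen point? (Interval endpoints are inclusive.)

Sort by right endpoint; whenever an interval is uncovered, place a point at its right end.
Sorted: [2,6] [5,9] [8,11] [9,12] [10,14] [16,18] [18,20] [16,21] [22,24] [24,28] [27,31] [29,32]
{[2,6],[5,9]} hit by 6; {[8,11],[9,12],[10,14]} hit by 11; {[16,18],[18,20],[16,21]} hit by 18; {[22,24],[24,28]} hit by 24; {[27,31],[29,32]} hit by 31.
Points: 6, 11, 18, 24, 31 (5 total).

5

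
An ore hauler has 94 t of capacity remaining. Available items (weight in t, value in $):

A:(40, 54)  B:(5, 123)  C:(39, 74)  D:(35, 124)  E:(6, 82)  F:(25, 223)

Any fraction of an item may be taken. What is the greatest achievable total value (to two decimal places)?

Ratios (sorted): B 24.60, E 13.67, F 8.92, D 3.54, C 1.90, A 1.35
take B (5 @ 123); take E (6 @ 82); take F (25 @ 223); take D (35 @ 124); take 23/39 of C → 43.64. Capacity used 94/94.
Total value = 595.64

595.64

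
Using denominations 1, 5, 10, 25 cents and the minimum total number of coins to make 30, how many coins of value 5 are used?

1

Use the largest denomination that fits, subtract, and repeat.
30 − 1×25→5 − 1×5→0
Count of 5: 1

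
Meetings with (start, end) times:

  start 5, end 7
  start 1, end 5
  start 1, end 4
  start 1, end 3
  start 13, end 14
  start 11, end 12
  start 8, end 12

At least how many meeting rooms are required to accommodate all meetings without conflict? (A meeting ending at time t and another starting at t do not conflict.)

3

Events (time:±→running): 1:+→1 1:+→2 1:+→3 … peak 3.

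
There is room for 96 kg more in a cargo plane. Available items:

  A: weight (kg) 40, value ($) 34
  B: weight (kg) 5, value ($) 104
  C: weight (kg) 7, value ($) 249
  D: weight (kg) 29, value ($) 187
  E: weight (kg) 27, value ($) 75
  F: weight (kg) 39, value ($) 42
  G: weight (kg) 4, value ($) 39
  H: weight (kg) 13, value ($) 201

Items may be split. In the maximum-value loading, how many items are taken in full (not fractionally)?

Order: C (249/7=35.57) > B (104/5=20.80) > H (201/13=15.46) > G (39/4=9.75) > D (187/29=6.45) > E (75/27=2.78) > F (42/39=1.08) > A (34/40=0.85)
Fill: take C (7 @ 249) → take B (5 @ 104) → take H (13 @ 201) → take G (4 @ 39) → take D (29 @ 187) → take E (27 @ 75) → take 11/39 of F → 11.85; 96/96 used.
6 item(s) taken whole; one partial (take 11/39 of F).

6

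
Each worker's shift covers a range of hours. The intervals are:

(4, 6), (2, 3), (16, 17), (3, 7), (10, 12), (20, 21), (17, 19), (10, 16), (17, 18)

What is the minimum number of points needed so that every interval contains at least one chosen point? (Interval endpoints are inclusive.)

By right end: [2,3]  [4,6]  [3,7]  [10,12]  [10,16]  [16,17]  [17,18]  [17,19]  [20,21]
[2,3] uncovered → point at 3; [4,6] uncovered → point at 6; [10,12] uncovered → point at 12; [16,17] uncovered → point at 17; [20,21] uncovered → point at 21.
Points: 3, 6, 12, 17, 21 (5 total).

5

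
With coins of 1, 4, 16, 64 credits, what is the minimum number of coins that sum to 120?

6

Greedy: take as many of the largest coin as possible, then repeat with the remainder.
120 − 1×64→56 − 3×16→8 − 2×4→0
Total coins = 1 + 3 + 2 = 6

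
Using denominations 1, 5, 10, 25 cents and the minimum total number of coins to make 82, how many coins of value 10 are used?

0

82 = 3×25 + 1×5 + 2×1
Count of 10: 0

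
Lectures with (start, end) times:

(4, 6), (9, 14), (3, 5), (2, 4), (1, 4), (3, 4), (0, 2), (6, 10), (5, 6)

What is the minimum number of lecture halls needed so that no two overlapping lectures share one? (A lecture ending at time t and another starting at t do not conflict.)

The answer is the maximum number of intervals overlapping at any instant.
Events (time:±→running): 0:+→1 1:+→2 2:-→1 2:+→2 3:+→3 3:+→4 … peak 4.

4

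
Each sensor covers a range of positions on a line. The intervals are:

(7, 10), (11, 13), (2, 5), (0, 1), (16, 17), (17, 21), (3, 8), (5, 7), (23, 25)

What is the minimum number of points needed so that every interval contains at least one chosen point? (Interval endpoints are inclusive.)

Sorted: [0,1] [2,5] [5,7] [3,8] [7,10] [11,13] [16,17] [17,21] [23,25]
{[0,1]} hit by 1; {[2,5],[5,7],[3,8]} hit by 5; {[7,10]} hit by 10; {[11,13]} hit by 13; {[16,17],[17,21]} hit by 17; {[23,25]} hit by 25.
Points: 1, 5, 10, 13, 17, 25 (6 total).

6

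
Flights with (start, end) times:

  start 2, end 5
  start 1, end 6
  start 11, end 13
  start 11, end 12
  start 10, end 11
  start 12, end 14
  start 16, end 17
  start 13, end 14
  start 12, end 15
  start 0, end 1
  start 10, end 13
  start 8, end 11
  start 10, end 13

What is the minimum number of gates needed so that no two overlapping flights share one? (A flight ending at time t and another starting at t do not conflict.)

5

Events (time:±→running): 0:+→1 1:-→0 1:+→1 2:+→2 5:-→1 6:-→0 8:+→1 10:+→2 10:+→3 10:+→4 11:-→3 11:-→2 11:+→3 11:+→4 12:-→3 12:+→4 12:+→5 … peak 5.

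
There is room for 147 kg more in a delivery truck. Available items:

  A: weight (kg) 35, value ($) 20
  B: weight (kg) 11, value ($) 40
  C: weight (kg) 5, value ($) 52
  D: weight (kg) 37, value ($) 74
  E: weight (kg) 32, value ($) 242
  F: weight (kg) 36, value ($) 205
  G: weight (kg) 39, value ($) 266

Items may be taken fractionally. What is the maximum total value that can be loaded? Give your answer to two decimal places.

853.00

Sort by value per unit weight and fill in that order.
Ratios (sorted): C 10.40, E 7.56, G 6.82, F 5.69, B 3.64, D 2.00, A 0.57
take C (5 @ 52); take E (32 @ 242); take G (39 @ 266); take F (36 @ 205); take B (11 @ 40); take 24/37 of D → 48.00. Capacity used 147/147.
Total value = 853.00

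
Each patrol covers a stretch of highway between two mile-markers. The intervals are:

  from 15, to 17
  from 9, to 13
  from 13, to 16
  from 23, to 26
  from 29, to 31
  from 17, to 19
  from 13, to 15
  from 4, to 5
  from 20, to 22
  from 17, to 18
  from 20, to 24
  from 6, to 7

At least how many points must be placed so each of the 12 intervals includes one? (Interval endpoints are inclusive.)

7

Process intervals by earliest right end; each time one isn't hit yet, stab at its right endpoint.
Sorted: [4,5] [6,7] [9,13] [13,15] [13,16] [15,17] [17,18] [17,19] [20,22] [20,24] [23,26] [29,31]
{[4,5]} hit by 5; {[6,7]} hit by 7; {[9,13],[13,15],[13,16]} hit by 13; {[15,17],[17,18],[17,19]} hit by 17; {[20,22],[20,24]} hit by 22; {[23,26]} hit by 26; {[29,31]} hit by 31.
Points: 5, 7, 13, 17, 22, 26, 31 (7 total).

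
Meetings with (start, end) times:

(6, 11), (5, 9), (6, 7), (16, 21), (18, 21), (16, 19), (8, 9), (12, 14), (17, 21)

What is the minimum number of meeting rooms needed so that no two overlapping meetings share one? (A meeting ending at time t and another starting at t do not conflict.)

Count concurrent intervals with a sweep; the peak is the room count.
Events (time:±→running): 5:+→1 6:+→2 6:+→3 7:-→2 8:+→3 9:-→2 9:-→1 11:-→0 12:+→1 14:-→0 16:+→1 16:+→2 17:+→3 18:+→4 … peak 4.

4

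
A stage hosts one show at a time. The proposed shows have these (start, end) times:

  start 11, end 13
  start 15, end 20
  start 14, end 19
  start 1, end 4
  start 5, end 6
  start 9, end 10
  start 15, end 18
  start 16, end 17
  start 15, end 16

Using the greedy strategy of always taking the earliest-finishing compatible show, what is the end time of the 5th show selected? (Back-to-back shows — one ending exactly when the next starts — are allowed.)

Order by finish time; keep every interval that doesn't clash with the previous kept one.
Sorted by end: (1,4)  (5,6)  (9,10)  (11,13)  (15,16)  (16,17)  (15,18)  (14,19)  (15,20)
take (1,4); take (5,6); take (9,10); take (11,13); take (15,16); take (16,17); skip (15,18); skip (15,20).
Selected: (1,4) (5,6) (9,10) (11,13) (15,16) (16,17)

16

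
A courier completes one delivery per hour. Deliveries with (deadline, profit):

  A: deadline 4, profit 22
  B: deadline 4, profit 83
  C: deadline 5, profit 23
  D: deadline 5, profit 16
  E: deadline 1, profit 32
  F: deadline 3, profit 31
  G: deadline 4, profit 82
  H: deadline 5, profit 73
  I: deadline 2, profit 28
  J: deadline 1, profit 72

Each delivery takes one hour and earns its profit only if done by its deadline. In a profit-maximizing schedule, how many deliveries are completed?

5

Take jobs in profit order; each goes to the latest open slot no later than its deadline.
By profit: B(d4,83), G(d4,82), H(d5,73), J(d1,72), E(d1,32), F(d3,31), I(d2,28), C(d5,23), A(d4,22), D(d5,16)
B→slot 4; G→slot 3; H→slot 5; J→slot 1; E skipped; F→slot 2; I skipped; C skipped; A skipped; D skipped.
5 of 10 scheduled.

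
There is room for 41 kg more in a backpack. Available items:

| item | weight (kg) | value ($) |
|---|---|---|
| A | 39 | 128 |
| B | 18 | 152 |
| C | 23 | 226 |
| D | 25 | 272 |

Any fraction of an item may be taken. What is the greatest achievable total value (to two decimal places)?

429.22

Ratios (sorted): D 10.88, C 9.83, B 8.44, A 3.28
take D (25 @ 272); take 16/23 of C → 157.22. Capacity used 41/41.
Total value = 429.22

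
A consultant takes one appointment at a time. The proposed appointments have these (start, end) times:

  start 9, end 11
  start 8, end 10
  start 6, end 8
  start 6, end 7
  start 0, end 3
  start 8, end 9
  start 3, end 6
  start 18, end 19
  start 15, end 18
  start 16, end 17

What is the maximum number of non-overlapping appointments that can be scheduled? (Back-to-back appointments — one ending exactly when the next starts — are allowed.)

7

Sort by end time and greedily take each interval whose start is ≥ the last chosen end.
Sorted by end: (0,3)  (3,6)  (6,7)  (6,8)  (8,9)  (8,10)  (9,11)  (16,17)  (15,18)  (18,19)
take (0,3); take (3,6); take (6,7); take (8,9); take (9,11); take (16,17); skip (15,18); take (18,19).
Selected 7 appointments.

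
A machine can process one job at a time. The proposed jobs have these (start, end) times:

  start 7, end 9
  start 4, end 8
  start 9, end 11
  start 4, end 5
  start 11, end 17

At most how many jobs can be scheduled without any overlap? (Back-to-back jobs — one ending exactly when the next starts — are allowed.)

4

Sort by end time and greedily take each interval whose start is ≥ the last chosen end.
Sorted by end: (4,5)  (4,8)  (7,9)  (9,11)  (11,17)
take (4,5); take (7,9); take (9,11); take (11,17).
Selected 4 jobs.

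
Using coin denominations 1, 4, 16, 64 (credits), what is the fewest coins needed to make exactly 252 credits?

9

252 − 3×64→60 − 3×16→12 − 3×4→0
Total coins = 3 + 3 + 3 = 9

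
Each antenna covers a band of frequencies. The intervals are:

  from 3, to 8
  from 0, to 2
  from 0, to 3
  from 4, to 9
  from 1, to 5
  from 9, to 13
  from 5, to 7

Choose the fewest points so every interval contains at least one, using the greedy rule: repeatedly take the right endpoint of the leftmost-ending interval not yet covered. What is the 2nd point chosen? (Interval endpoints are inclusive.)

Sort by right endpoint; whenever an interval is uncovered, place a point at its right end.
By right end: [0,2]  [0,3]  [1,5]  [5,7]  [3,8]  [4,9]  [9,13]
[0,2] uncovered → point at 2; [5,7] uncovered → point at 7; [9,13] uncovered → point at 13.
Points: 2, 7, 13 (3 total).

7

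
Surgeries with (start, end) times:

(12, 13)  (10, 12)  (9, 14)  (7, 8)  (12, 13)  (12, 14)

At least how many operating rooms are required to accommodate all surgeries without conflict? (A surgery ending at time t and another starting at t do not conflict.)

The answer is the maximum number of intervals overlapping at any instant.
starts: [7, 9, 10, 12, 12, 12]
ends:   [8, 12, 13, 13, 14, 14]
s7→1 e8→0 s9→1 s10→2 e12→1 s12→2 s12→3 s12→4  — peak 4.

4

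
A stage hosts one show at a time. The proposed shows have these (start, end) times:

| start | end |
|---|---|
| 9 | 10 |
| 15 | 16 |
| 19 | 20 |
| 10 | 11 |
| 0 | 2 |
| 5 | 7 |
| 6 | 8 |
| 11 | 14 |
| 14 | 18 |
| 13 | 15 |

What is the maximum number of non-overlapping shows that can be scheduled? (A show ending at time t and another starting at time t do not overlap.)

Greedy by earliest finish: after sorting by end time, pick each interval compatible with the last pick.
Sorted by end: (0,2)  (5,7)  (6,8)  (9,10)  (10,11)  (11,14)  (13,15)  (15,16)  (14,18)  (19,20)
take (0,2); take (5,7); skip (6,8); take (9,10); take (10,11); take (11,14); skip (13,15); take (15,16); take (19,20).
Selected 7 shows.

7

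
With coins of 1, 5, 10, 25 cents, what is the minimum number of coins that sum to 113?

Greedy: take as many of the largest coin as possible, then repeat with the remainder.
113 − 4×25→13 − 1×10→3 − 3×1→0
Total coins = 4 + 1 + 3 = 8

8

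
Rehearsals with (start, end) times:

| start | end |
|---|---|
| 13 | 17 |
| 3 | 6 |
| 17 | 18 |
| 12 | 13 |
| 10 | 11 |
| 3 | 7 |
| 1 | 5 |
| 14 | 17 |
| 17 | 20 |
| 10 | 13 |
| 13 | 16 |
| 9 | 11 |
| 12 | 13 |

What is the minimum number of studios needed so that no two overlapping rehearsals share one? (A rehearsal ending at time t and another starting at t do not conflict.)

3

starts: [1, 3, 3, 9, 10, 10, 12, 12, 13, 13, 14, 17, 17]
ends:   [5, 6, 7, 11, 11, 13, 13, 13, 16, 17, 17, 18, 20]
s1→1 s3→2 s3→3  — peak 3.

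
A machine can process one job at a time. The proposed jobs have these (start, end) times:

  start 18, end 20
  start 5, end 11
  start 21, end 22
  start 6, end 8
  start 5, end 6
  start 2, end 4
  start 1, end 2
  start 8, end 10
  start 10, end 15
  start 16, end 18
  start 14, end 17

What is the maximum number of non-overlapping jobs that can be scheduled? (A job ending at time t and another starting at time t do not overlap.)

Order by finish time; keep every interval that doesn't clash with the previous kept one.
Sorted by end: (1,2)  (2,4)  (5,6)  (6,8)  (8,10)  (5,11)  (10,15)  (14,17)  (16,18)  (18,20)  (21,22)
take (1,2); take (2,4); take (5,6); take (6,8); take (8,10); take (10,15); take (16,18); take (18,20); take (21,22).
Selected 9 jobs.

9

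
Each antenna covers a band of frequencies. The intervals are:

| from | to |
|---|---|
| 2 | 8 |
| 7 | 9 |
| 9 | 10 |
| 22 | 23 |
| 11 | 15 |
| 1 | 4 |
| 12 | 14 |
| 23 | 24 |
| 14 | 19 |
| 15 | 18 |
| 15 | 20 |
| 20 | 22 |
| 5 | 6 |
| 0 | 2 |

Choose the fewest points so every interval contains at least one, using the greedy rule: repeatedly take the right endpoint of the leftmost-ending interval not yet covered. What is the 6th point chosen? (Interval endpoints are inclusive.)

22

Sort by right endpoint; whenever an interval is uncovered, place a point at its right end.
By right end: [0,2]  [1,4]  [5,6]  [2,8]  [7,9]  [9,10]  [12,14]  [11,15]  [15,18]  [14,19]  [15,20]  [20,22]  [22,23]  [23,24]
[0,2] uncovered → point at 2; [5,6] uncovered → point at 6; [7,9] uncovered → point at 9; [12,14] uncovered → point at 14; [15,18] uncovered → point at 18; [20,22] uncovered → point at 22; [23,24] uncovered → point at 24.
Points: 2, 6, 9, 14, 18, 22, 24 (7 total).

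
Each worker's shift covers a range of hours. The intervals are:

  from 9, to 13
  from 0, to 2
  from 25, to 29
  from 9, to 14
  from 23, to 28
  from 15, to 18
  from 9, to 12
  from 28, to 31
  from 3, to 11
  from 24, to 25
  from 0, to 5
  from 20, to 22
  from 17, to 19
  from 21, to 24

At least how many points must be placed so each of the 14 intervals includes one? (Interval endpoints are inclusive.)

6

Process intervals by earliest right end; each time one isn't hit yet, stab at its right endpoint.
By right end: [0,2]  [0,5]  [3,11]  [9,12]  [9,13]  [9,14]  [15,18]  [17,19]  [20,22]  [21,24]  [24,25]  [23,28]  [25,29]  [28,31]
[0,2] uncovered → point at 2; [3,11] uncovered → point at 11; [15,18] uncovered → point at 18; [20,22] uncovered → point at 22; [24,25] uncovered → point at 25; [28,31] uncovered → point at 31.
Points: 2, 11, 18, 22, 25, 31 (6 total).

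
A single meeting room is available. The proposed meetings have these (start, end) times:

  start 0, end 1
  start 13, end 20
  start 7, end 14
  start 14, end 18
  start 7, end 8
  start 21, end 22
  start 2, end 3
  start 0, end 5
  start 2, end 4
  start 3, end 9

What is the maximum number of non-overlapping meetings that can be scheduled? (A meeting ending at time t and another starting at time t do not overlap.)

Greedy by earliest finish: after sorting by end time, pick each interval compatible with the last pick.
Sorted by end: (0,1)  (2,3)  (2,4)  (0,5)  (7,8)  (3,9)  (7,14)  (14,18)  (13,20)  (21,22)
take (0,1); take (2,3); skip (2,4); skip (0,5); take (7,8); skip (7,14); take (14,18); take (21,22).
Selected 5 meetings.

5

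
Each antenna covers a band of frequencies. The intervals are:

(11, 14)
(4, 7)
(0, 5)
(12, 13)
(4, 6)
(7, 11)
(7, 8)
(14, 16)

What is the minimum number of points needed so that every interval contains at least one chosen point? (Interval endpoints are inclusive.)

By right end: [0,5]  [4,6]  [4,7]  [7,8]  [7,11]  [12,13]  [11,14]  [14,16]
[0,5] uncovered → point at 5; [7,8] uncovered → point at 8; [12,13] uncovered → point at 13; [14,16] uncovered → point at 16.
Points: 5, 8, 13, 16 (4 total).

4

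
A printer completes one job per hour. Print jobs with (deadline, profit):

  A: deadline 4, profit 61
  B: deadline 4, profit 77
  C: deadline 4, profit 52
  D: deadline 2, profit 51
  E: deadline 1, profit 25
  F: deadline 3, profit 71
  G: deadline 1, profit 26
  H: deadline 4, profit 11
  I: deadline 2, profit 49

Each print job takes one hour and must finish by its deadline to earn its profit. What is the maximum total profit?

261

Take jobs in profit order; each goes to the latest open slot no later than its deadline.
Profit order: B=77 F=71 A=61 C=52 D=51 I=49 G=26 E=25 H=11
Assign: B→slot 4, F→slot 3, A→slot 2, C→slot 1, D skipped, I skipped, G skipped, E skipped, H skipped.
Slots: [1:C] [2:A] [3:F] [4:B]
Profit = 52 + 61 + 71 + 77 = 261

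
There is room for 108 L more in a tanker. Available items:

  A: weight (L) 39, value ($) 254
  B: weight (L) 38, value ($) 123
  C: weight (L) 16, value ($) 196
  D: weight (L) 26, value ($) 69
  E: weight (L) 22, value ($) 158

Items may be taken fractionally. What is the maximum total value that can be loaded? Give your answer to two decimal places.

708.34

Greedy by value/weight ratio, highest first.
Order: C (196/16=12.25) > E (158/22=7.18) > A (254/39=6.51) > B (123/38=3.24) > D (69/26=2.65)
Fill: take C (16 @ 196) → take E (22 @ 158) → take A (39 @ 254) → take 31/38 of B → 100.34; 108/108 used.
Total value = 708.34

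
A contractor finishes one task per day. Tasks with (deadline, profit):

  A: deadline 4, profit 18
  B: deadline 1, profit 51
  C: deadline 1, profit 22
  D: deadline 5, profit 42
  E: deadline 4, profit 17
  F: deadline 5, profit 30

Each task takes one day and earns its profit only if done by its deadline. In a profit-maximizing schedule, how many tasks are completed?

5

By profit: B(d1,51), D(d5,42), F(d5,30), C(d1,22), A(d4,18), E(d4,17)
B→slot 1; D→slot 5; F→slot 4; C skipped; A→slot 3; E→slot 2.
5 of 6 scheduled.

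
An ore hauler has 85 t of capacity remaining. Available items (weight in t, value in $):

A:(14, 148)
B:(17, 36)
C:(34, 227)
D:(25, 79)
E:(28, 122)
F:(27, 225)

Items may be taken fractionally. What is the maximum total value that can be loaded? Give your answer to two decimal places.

643.57

Ratios (sorted): A 10.57, F 8.33, C 6.68, E 4.36, D 3.16, B 2.12
take A (14 @ 148); take F (27 @ 225); take C (34 @ 227); take 10/28 of E → 43.57. Capacity used 85/85.
Total value = 643.57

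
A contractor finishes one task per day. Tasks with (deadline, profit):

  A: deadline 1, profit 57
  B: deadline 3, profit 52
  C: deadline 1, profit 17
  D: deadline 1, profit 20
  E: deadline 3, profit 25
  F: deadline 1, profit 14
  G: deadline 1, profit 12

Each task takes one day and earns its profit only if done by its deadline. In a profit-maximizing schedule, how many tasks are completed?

Sort by profit descending; place each in the latest free slot ≤ its deadline.
By profit: A(d1,57), B(d3,52), E(d3,25), D(d1,20), C(d1,17), F(d1,14), G(d1,12)
A→slot 1; B→slot 3; E→slot 2; D skipped; C skipped; F skipped; G skipped.
3 of 7 scheduled.

3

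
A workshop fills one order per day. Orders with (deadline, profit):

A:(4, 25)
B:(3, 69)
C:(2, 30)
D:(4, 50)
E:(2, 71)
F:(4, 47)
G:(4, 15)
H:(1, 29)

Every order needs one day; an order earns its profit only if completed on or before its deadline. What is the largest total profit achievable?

Sort by profit descending; place each in the latest free slot ≤ its deadline.
By profit: E(d2,71), B(d3,69), D(d4,50), F(d4,47), C(d2,30), H(d1,29), A(d4,25), G(d4,15)
E→slot 2; B→slot 3; D→slot 4; F→slot 1; C skipped; H skipped; A skipped; G skipped.
Profit = 47 + 71 + 69 + 50 = 237

237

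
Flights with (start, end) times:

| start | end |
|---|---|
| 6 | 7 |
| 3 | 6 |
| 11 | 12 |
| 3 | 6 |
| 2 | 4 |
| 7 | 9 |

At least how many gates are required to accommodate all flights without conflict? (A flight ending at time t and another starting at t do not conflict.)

Events (time:±→running): 2:+→1 3:+→2 3:+→3 … peak 3.

3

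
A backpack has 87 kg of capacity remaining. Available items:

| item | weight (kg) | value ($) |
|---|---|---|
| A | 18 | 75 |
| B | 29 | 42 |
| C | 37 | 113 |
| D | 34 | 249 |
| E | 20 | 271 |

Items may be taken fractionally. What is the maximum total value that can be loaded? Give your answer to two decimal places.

640.81

Order: E (271/20=13.55) > D (249/34=7.32) > A (75/18=4.17) > C (113/37=3.05) > B (42/29=1.45)
Fill: take E (20 @ 271) → take D (34 @ 249) → take A (18 @ 75) → take 15/37 of C → 45.81; 87/87 used.
Total value = 640.81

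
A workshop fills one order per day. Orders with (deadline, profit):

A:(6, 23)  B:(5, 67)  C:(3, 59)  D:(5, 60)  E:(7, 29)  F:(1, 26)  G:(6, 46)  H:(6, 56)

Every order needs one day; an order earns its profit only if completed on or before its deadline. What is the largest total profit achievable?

Sort by profit descending; place each in the latest free slot ≤ its deadline.
Profit order: B=67 D=60 C=59 H=56 G=46 E=29 F=26 A=23
Assign: B→slot 5, D→slot 4, C→slot 3, H→slot 6, G→slot 2, E→slot 7, F→slot 1, A skipped.
Slots: [1:F] [2:G] [3:C] [4:D] [5:B] [6:H] [7:E]
Profit = 26 + 46 + 59 + 60 + 67 + 56 + 29 = 343

343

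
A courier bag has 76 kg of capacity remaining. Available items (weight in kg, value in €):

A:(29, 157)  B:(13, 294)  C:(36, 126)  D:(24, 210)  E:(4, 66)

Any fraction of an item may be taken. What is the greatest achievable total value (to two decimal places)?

748.00

Greedy by value/weight ratio, highest first.
Order: B (294/13=22.62) > E (66/4=16.50) > D (210/24=8.75) > A (157/29=5.41) > C (126/36=3.50)
Fill: take B (13 @ 294) → take E (4 @ 66) → take D (24 @ 210) → take A (29 @ 157) → take 6/36 of C → 21.00; 76/76 used.
Total value = 748.00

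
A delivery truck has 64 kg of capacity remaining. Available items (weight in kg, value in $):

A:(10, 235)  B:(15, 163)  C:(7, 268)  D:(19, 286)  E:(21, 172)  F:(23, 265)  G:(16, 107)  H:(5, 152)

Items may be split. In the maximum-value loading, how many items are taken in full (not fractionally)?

5

Sort by value per unit weight and fill in that order.
Ratios (sorted): C 38.29, H 30.40, A 23.50, D 15.05, F 11.52, B 10.87, E 8.19, G 6.69
take C (7 @ 268); take H (5 @ 152); take A (10 @ 235); take D (19 @ 286); take F (23 @ 265). Capacity used 64/64.
5 item(s) taken whole.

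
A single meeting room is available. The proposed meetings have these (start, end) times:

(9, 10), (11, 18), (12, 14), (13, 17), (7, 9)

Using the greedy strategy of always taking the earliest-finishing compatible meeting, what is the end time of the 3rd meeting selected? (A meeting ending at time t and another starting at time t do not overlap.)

14

By end time: (7,9), (9,10), (12,14), (13,17), (11,18).
Pick (7,9); next start ≥ 9 → (9,10); next start ≥ 10 → (12,14).
Selected: (7,9) (9,10) (12,14)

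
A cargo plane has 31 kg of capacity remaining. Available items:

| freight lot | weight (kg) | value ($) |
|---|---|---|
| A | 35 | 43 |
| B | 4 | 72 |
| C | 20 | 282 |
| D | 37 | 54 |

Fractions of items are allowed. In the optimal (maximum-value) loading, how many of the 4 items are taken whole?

Sort by value per unit weight and fill in that order.
Ratios (sorted): B 18.00, C 14.10, D 1.46, A 1.23
take B (4 @ 72); take C (20 @ 282); take 7/37 of D → 10.22. Capacity used 31/31.
2 item(s) taken whole; one partial (take 7/37 of D).

2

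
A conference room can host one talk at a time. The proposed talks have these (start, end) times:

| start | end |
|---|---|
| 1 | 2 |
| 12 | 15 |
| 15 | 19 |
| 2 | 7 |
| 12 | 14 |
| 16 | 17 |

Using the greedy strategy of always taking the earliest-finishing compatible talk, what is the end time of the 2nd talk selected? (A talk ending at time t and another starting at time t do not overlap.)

7

Sorted by end: (1,2)  (2,7)  (12,14)  (12,15)  (16,17)  (15,19)
take (1,2); take (2,7); take (12,14); skip (12,15); take (16,17).
Selected: (1,2) (2,7) (12,14) (16,17)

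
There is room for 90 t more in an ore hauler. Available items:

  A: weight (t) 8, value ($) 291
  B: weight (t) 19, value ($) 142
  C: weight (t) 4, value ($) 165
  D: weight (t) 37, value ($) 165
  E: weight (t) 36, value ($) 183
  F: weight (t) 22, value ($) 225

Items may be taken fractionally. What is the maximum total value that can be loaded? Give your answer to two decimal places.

1010.46

Greedy by value/weight ratio, highest first.
Ratios (sorted): C 41.25, A 36.38, F 10.23, B 7.47, E 5.08, D 4.46
take C (4 @ 165); take A (8 @ 291); take F (22 @ 225); take B (19 @ 142); take E (36 @ 183); take 1/37 of D → 4.46. Capacity used 90/90.
Total value = 1010.46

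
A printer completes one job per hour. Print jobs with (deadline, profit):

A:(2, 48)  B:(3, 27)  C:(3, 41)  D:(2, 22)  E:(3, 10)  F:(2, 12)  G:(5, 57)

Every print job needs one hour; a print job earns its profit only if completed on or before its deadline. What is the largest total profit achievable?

173

Sort by profit descending; place each in the latest free slot ≤ its deadline.
Profit order: G=57 A=48 C=41 B=27 D=22 F=12 E=10
Assign: G→slot 5, A→slot 2, C→slot 3, B→slot 1, D skipped, F skipped, E skipped.
Slots: [1:B] [2:A] [3:C] [5:G]
Profit = 27 + 48 + 41 + 57 = 173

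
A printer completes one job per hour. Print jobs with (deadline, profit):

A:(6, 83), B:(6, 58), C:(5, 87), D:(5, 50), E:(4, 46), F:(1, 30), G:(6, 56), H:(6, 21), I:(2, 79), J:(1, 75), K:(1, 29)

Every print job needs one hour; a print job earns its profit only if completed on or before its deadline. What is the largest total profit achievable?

438

Sort by profit descending; place each in the latest free slot ≤ its deadline.
By profit: C(d5,87), A(d6,83), I(d2,79), J(d1,75), B(d6,58), G(d6,56), D(d5,50), E(d4,46), F(d1,30), K(d1,29), H(d6,21)
C→slot 5; A→slot 6; I→slot 2; J→slot 1; B→slot 4; G→slot 3; D skipped; E skipped; F skipped; K skipped; H skipped.
Profit = 75 + 79 + 56 + 58 + 87 + 83 = 438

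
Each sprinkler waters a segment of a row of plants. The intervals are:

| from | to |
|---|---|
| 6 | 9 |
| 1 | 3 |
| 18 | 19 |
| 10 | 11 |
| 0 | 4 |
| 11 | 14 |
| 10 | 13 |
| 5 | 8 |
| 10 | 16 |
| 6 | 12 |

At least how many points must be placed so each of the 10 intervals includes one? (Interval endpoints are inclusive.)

4

Sort by right endpoint; whenever an interval is uncovered, place a point at its right end.
Sorted: [1,3] [0,4] [5,8] [6,9] [10,11] [6,12] [10,13] [11,14] [10,16] [18,19]
{[1,3],[0,4]} hit by 3; {[5,8],[6,9]} hit by 8; {[10,11],[6,12],[10,13],[11,14],[10,16]} hit by 11; {[18,19]} hit by 19.
Points: 3, 8, 11, 19 (4 total).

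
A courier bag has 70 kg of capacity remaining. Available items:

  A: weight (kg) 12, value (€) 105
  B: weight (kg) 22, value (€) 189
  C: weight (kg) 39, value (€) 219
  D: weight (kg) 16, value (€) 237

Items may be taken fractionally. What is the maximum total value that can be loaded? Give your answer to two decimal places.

643.31

Ratios (sorted): D 14.81, A 8.75, B 8.59, C 5.62
take D (16 @ 237); take A (12 @ 105); take B (22 @ 189); take 20/39 of C → 112.31. Capacity used 70/70.
Total value = 643.31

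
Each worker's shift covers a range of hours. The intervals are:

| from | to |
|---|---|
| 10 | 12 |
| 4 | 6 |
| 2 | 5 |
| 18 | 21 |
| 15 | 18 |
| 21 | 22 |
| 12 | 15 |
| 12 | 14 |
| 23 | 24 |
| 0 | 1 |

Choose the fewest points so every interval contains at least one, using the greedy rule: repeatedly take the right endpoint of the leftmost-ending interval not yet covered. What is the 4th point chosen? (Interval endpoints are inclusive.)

18

Process intervals by earliest right end; each time one isn't hit yet, stab at its right endpoint.
Sorted: [0,1] [2,5] [4,6] [10,12] [12,14] [12,15] [15,18] [18,21] [21,22] [23,24]
{[0,1]} hit by 1; {[2,5],[4,6]} hit by 5; {[10,12],[12,14],[12,15]} hit by 12; {[15,18],[18,21]} hit by 18; {[21,22]} hit by 22; {[23,24]} hit by 24.
Points: 1, 5, 12, 18, 22, 24 (6 total).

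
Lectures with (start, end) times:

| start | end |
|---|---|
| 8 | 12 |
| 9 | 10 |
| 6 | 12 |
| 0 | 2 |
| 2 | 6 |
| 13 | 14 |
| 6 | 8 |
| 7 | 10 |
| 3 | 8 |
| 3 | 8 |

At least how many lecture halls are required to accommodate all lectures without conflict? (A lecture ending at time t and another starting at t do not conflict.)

The answer is the maximum number of intervals overlapping at any instant.
starts: [0, 2, 3, 3, 6, 6, 7, 8, 9, 13]
ends:   [2, 6, 8, 8, 8, 10, 10, 12, 12, 14]
s0→1 e2→0 s2→1 s3→2 s3→3 e6→2 s6→3 s6→4 s7→5  — peak 5.

5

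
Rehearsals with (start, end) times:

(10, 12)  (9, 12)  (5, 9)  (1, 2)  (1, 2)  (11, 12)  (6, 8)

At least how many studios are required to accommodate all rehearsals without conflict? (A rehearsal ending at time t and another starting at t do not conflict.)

3

Count concurrent intervals with a sweep; the peak is the room count.
starts: [1, 1, 5, 6, 9, 10, 11]
ends:   [2, 2, 8, 9, 12, 12, 12]
s1→1 s1→2 e2→1 e2→0 s5→1 s6→2 e8→1 e9→0 s9→1 s10→2 s11→3  — peak 3.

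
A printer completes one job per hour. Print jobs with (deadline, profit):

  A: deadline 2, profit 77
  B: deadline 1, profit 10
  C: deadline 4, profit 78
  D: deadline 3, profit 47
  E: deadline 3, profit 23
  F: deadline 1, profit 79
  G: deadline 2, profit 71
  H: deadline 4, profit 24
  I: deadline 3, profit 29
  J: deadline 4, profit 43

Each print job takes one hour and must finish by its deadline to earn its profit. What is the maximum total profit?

281

Sort by profit descending; place each in the latest free slot ≤ its deadline.
Profit order: F=79 C=78 A=77 G=71 D=47 J=43 I=29 H=24 E=23 B=10
Assign: F→slot 1, C→slot 4, A→slot 2, G skipped, D→slot 3, J skipped, I skipped, H skipped, E skipped, B skipped.
Slots: [1:F] [2:A] [3:D] [4:C]
Profit = 79 + 77 + 47 + 78 = 281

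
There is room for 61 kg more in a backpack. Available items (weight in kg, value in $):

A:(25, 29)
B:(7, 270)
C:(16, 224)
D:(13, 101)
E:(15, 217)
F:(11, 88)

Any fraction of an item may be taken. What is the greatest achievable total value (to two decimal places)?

Sort by value per unit weight and fill in that order.
Ratios (sorted): B 38.57, E 14.47, C 14.00, F 8.00, D 7.77, A 1.16
take B (7 @ 270); take E (15 @ 217); take C (16 @ 224); take F (11 @ 88); take 12/13 of D → 93.23. Capacity used 61/61.
Total value = 892.23

892.23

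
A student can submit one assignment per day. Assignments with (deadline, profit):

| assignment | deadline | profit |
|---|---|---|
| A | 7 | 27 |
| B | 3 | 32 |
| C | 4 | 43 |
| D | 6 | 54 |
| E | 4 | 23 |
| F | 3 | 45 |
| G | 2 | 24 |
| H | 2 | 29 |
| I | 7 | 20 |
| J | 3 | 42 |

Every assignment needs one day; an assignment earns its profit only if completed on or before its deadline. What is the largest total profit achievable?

By profit: D(d6,54), F(d3,45), C(d4,43), J(d3,42), B(d3,32), H(d2,29), A(d7,27), G(d2,24), E(d4,23), I(d7,20)
D→slot 6; F→slot 3; C→slot 4; J→slot 2; B→slot 1; H skipped; A→slot 7; G skipped; E skipped; I→slot 5.
Profit = 32 + 42 + 45 + 43 + 20 + 54 + 27 = 263

263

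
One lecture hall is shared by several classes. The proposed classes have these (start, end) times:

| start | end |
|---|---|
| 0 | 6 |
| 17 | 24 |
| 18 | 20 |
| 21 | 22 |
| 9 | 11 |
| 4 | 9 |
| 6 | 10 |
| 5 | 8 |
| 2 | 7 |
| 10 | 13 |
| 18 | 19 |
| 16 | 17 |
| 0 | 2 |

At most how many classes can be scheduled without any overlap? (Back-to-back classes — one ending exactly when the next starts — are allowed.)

6

Greedy by earliest finish: after sorting by end time, pick each interval compatible with the last pick.
By end time: (0,2), (0,6), (2,7), (5,8), (4,9), (6,10), (9,11), (10,13), (16,17), (18,19), (18,20), (21,22), (17,24).
Pick (0,2); next start ≥ 2 → (2,7); next start ≥ 7 → (9,11); next start ≥ 11 → (16,17); next start ≥ 17 → (18,19); next start ≥ 19 → (21,22).
Selected 6 classes.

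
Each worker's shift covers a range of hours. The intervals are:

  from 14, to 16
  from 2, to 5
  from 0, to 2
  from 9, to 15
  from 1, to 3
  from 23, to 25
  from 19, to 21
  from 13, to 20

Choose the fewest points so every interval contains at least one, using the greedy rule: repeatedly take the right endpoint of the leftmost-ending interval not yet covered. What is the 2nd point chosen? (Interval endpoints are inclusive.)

15

Process intervals by earliest right end; each time one isn't hit yet, stab at its right endpoint.
Sorted: [0,2] [1,3] [2,5] [9,15] [14,16] [13,20] [19,21] [23,25]
{[0,2],[1,3],[2,5]} hit by 2; {[9,15],[14,16],[13,20]} hit by 15; {[19,21]} hit by 21; {[23,25]} hit by 25.
Points: 2, 15, 21, 25 (4 total).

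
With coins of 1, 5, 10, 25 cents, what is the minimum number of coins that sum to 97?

Greedy: take as many of the largest coin as possible, then repeat with the remainder.
97 = 3×25 + 2×10 + 2×1
Total coins = 3 + 2 + 2 = 7

7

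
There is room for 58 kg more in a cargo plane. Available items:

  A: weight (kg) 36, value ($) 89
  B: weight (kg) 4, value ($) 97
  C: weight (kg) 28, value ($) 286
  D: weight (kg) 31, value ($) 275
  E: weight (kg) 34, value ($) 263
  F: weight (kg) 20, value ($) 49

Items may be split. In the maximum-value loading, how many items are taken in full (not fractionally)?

Ratios (sorted): B 24.25, C 10.21, D 8.87, E 7.74, A 2.47, F 2.45
take B (4 @ 97); take C (28 @ 286); take 26/31 of D → 230.65. Capacity used 58/58.
2 item(s) taken whole; one partial (take 26/31 of D).

2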